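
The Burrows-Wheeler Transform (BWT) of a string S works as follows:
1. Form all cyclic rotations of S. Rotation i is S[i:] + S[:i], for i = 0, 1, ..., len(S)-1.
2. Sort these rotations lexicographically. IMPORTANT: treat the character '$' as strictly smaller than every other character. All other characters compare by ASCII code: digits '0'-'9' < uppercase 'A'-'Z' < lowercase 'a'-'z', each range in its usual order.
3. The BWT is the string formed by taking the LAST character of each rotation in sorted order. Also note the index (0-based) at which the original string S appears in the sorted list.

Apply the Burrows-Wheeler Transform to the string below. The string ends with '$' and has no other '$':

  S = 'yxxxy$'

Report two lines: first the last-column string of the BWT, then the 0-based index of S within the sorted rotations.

Answer: yyxxx$
5

Derivation:
All 6 rotations (rotation i = S[i:]+S[:i]):
  rot[0] = yxxxy$
  rot[1] = xxxy$y
  rot[2] = xxy$yx
  rot[3] = xy$yxx
  rot[4] = y$yxxx
  rot[5] = $yxxxy
Sorted (with $ < everything):
  sorted[0] = $yxxxy  (last char: 'y')
  sorted[1] = xxxy$y  (last char: 'y')
  sorted[2] = xxy$yx  (last char: 'x')
  sorted[3] = xy$yxx  (last char: 'x')
  sorted[4] = y$yxxx  (last char: 'x')
  sorted[5] = yxxxy$  (last char: '$')
Last column: yyxxx$
Original string S is at sorted index 5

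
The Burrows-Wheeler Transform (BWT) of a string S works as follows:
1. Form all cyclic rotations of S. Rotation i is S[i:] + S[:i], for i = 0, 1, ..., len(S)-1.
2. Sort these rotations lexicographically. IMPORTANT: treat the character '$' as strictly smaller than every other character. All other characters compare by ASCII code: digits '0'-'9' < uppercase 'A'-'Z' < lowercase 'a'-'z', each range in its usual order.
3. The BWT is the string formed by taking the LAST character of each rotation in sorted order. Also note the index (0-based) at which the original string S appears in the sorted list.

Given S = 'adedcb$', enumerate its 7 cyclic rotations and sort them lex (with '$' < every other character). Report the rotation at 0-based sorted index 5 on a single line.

All 7 rotations (rotation i = S[i:]+S[:i]):
  rot[0] = adedcb$
  rot[1] = dedcb$a
  rot[2] = edcb$ad
  rot[3] = dcb$ade
  rot[4] = cb$aded
  rot[5] = b$adedc
  rot[6] = $adedcb
Sorted (with $ < everything):
  sorted[0] = $adedcb
  sorted[1] = adedcb$
  sorted[2] = b$adedc
  sorted[3] = cb$aded
  sorted[4] = dcb$ade
  sorted[5] = dedcb$a
  sorted[6] = edcb$ad
sorted[5] = dedcb$a

Answer: dedcb$a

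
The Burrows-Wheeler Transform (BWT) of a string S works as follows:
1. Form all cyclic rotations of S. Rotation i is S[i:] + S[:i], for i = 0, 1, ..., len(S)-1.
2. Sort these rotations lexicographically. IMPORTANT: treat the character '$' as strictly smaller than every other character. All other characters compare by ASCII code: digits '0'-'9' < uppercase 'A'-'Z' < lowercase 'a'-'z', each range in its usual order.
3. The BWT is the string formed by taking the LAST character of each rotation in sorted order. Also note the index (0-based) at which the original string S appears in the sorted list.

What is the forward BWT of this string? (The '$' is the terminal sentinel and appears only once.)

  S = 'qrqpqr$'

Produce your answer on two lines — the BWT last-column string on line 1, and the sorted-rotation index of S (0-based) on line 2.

All 7 rotations (rotation i = S[i:]+S[:i]):
  rot[0] = qrqpqr$
  rot[1] = rqpqr$q
  rot[2] = qpqr$qr
  rot[3] = pqr$qrq
  rot[4] = qr$qrqp
  rot[5] = r$qrqpq
  rot[6] = $qrqpqr
Sorted (with $ < everything):
  sorted[0] = $qrqpqr  (last char: 'r')
  sorted[1] = pqr$qrq  (last char: 'q')
  sorted[2] = qpqr$qr  (last char: 'r')
  sorted[3] = qr$qrqp  (last char: 'p')
  sorted[4] = qrqpqr$  (last char: '$')
  sorted[5] = r$qrqpq  (last char: 'q')
  sorted[6] = rqpqr$q  (last char: 'q')
Last column: rqrp$qq
Original string S is at sorted index 4

Answer: rqrp$qq
4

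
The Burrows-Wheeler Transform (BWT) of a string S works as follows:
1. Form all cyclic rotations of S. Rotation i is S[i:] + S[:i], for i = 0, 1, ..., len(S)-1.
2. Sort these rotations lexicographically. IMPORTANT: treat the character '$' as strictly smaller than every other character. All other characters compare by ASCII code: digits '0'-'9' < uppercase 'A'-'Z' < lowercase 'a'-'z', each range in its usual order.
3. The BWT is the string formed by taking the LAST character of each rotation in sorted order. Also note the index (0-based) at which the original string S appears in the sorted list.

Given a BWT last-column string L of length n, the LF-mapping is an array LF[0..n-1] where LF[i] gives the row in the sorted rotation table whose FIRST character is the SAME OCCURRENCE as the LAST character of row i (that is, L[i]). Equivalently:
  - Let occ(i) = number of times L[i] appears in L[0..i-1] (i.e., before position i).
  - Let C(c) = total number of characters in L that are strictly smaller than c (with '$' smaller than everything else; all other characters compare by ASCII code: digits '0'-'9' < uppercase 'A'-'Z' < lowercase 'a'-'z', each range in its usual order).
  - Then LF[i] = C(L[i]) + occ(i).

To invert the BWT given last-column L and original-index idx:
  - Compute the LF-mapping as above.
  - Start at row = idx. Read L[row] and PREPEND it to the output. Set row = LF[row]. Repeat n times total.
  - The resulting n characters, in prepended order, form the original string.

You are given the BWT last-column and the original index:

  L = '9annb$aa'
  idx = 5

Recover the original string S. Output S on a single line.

LF mapping: 1 2 6 7 5 0 3 4
Walk LF starting at row 5, prepending L[row]:
  step 1: row=5, L[5]='$', prepend. Next row=LF[5]=0
  step 2: row=0, L[0]='9', prepend. Next row=LF[0]=1
  step 3: row=1, L[1]='a', prepend. Next row=LF[1]=2
  step 4: row=2, L[2]='n', prepend. Next row=LF[2]=6
  step 5: row=6, L[6]='a', prepend. Next row=LF[6]=3
  step 6: row=3, L[3]='n', prepend. Next row=LF[3]=7
  step 7: row=7, L[7]='a', prepend. Next row=LF[7]=4
  step 8: row=4, L[4]='b', prepend. Next row=LF[4]=5
Reversed output: banana9$

Answer: banana9$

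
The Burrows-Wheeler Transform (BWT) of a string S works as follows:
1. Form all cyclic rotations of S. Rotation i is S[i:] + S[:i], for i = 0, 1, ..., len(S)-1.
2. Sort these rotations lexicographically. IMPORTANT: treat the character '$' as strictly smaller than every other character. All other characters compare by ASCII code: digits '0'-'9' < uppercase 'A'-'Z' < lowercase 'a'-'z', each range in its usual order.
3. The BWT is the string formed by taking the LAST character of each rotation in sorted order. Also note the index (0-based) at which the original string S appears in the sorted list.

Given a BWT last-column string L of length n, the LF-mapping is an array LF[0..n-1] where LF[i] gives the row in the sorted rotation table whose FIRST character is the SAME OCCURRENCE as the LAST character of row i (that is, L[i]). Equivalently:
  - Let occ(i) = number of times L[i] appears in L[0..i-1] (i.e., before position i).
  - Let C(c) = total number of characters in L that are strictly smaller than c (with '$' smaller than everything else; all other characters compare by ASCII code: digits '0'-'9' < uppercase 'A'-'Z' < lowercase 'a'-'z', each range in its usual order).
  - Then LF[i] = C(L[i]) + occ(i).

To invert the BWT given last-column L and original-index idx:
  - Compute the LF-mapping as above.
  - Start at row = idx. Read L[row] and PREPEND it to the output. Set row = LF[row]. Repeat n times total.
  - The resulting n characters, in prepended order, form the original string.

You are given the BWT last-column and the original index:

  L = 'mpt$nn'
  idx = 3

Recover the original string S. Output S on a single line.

Answer: ntnpm$

Derivation:
LF mapping: 1 4 5 0 2 3
Walk LF starting at row 3, prepending L[row]:
  step 1: row=3, L[3]='$', prepend. Next row=LF[3]=0
  step 2: row=0, L[0]='m', prepend. Next row=LF[0]=1
  step 3: row=1, L[1]='p', prepend. Next row=LF[1]=4
  step 4: row=4, L[4]='n', prepend. Next row=LF[4]=2
  step 5: row=2, L[2]='t', prepend. Next row=LF[2]=5
  step 6: row=5, L[5]='n', prepend. Next row=LF[5]=3
Reversed output: ntnpm$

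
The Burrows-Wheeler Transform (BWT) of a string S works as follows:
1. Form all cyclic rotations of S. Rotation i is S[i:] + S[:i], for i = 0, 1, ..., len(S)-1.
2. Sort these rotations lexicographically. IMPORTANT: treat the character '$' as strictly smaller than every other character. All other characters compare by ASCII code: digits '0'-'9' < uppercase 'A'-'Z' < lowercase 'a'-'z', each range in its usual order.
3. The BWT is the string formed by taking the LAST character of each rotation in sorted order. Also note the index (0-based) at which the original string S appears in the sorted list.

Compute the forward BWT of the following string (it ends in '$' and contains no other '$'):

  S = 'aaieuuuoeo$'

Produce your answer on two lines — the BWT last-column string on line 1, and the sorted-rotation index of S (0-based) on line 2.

Answer: o$aoiaeuuue
1

Derivation:
All 11 rotations (rotation i = S[i:]+S[:i]):
  rot[0] = aaieuuuoeo$
  rot[1] = aieuuuoeo$a
  rot[2] = ieuuuoeo$aa
  rot[3] = euuuoeo$aai
  rot[4] = uuuoeo$aaie
  rot[5] = uuoeo$aaieu
  rot[6] = uoeo$aaieuu
  rot[7] = oeo$aaieuuu
  rot[8] = eo$aaieuuuo
  rot[9] = o$aaieuuuoe
  rot[10] = $aaieuuuoeo
Sorted (with $ < everything):
  sorted[0] = $aaieuuuoeo  (last char: 'o')
  sorted[1] = aaieuuuoeo$  (last char: '$')
  sorted[2] = aieuuuoeo$a  (last char: 'a')
  sorted[3] = eo$aaieuuuo  (last char: 'o')
  sorted[4] = euuuoeo$aai  (last char: 'i')
  sorted[5] = ieuuuoeo$aa  (last char: 'a')
  sorted[6] = o$aaieuuuoe  (last char: 'e')
  sorted[7] = oeo$aaieuuu  (last char: 'u')
  sorted[8] = uoeo$aaieuu  (last char: 'u')
  sorted[9] = uuoeo$aaieu  (last char: 'u')
  sorted[10] = uuuoeo$aaie  (last char: 'e')
Last column: o$aoiaeuuue
Original string S is at sorted index 1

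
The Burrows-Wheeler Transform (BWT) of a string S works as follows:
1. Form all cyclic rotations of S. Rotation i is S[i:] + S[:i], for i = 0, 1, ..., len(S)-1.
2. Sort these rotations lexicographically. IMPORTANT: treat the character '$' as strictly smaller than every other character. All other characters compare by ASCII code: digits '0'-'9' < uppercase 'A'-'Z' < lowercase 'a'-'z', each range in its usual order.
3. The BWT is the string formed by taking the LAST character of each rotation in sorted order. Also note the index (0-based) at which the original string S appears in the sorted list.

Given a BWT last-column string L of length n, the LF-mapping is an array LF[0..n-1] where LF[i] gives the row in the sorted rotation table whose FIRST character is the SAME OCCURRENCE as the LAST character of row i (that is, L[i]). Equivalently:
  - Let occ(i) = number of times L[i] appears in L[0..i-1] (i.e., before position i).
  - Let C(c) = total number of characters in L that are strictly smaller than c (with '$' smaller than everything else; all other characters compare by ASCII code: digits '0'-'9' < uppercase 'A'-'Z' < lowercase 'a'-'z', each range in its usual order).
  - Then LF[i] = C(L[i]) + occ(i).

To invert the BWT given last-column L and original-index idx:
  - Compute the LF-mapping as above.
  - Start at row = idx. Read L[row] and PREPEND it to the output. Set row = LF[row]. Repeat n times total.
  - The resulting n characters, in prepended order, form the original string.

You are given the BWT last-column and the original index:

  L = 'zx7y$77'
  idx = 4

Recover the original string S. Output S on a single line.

Answer: x77y7z$

Derivation:
LF mapping: 6 4 1 5 0 2 3
Walk LF starting at row 4, prepending L[row]:
  step 1: row=4, L[4]='$', prepend. Next row=LF[4]=0
  step 2: row=0, L[0]='z', prepend. Next row=LF[0]=6
  step 3: row=6, L[6]='7', prepend. Next row=LF[6]=3
  step 4: row=3, L[3]='y', prepend. Next row=LF[3]=5
  step 5: row=5, L[5]='7', prepend. Next row=LF[5]=2
  step 6: row=2, L[2]='7', prepend. Next row=LF[2]=1
  step 7: row=1, L[1]='x', prepend. Next row=LF[1]=4
Reversed output: x77y7z$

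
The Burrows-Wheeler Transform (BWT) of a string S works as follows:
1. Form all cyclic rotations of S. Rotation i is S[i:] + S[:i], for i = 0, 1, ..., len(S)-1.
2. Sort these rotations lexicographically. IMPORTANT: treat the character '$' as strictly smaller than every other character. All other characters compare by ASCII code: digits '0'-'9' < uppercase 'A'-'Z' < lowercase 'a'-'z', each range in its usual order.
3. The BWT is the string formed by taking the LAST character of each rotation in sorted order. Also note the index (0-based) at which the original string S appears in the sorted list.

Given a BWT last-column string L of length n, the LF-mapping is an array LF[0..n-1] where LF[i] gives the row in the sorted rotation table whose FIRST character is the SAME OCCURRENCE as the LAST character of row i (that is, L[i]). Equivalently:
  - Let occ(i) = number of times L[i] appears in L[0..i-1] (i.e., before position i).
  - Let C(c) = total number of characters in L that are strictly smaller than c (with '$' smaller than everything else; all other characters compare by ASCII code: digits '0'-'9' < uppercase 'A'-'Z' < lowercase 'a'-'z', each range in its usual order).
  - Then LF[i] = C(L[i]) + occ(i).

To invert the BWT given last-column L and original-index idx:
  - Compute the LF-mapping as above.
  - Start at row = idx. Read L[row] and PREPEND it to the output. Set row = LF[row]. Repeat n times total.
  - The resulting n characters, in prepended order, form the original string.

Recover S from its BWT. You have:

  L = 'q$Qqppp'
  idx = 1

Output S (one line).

LF mapping: 5 0 1 6 2 3 4
Walk LF starting at row 1, prepending L[row]:
  step 1: row=1, L[1]='$', prepend. Next row=LF[1]=0
  step 2: row=0, L[0]='q', prepend. Next row=LF[0]=5
  step 3: row=5, L[5]='p', prepend. Next row=LF[5]=3
  step 4: row=3, L[3]='q', prepend. Next row=LF[3]=6
  step 5: row=6, L[6]='p', prepend. Next row=LF[6]=4
  step 6: row=4, L[4]='p', prepend. Next row=LF[4]=2
  step 7: row=2, L[2]='Q', prepend. Next row=LF[2]=1
Reversed output: Qppqpq$

Answer: Qppqpq$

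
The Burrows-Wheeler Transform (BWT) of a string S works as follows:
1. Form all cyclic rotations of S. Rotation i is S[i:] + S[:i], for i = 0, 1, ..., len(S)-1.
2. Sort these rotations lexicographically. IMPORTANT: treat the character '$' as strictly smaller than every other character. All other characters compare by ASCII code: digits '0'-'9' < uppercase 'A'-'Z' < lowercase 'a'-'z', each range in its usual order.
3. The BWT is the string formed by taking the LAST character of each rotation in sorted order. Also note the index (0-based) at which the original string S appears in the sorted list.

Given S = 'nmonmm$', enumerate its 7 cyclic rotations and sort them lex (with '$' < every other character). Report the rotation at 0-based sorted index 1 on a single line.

Answer: m$nmonm

Derivation:
All 7 rotations (rotation i = S[i:]+S[:i]):
  rot[0] = nmonmm$
  rot[1] = monmm$n
  rot[2] = onmm$nm
  rot[3] = nmm$nmo
  rot[4] = mm$nmon
  rot[5] = m$nmonm
  rot[6] = $nmonmm
Sorted (with $ < everything):
  sorted[0] = $nmonmm
  sorted[1] = m$nmonm
  sorted[2] = mm$nmon
  sorted[3] = monmm$n
  sorted[4] = nmm$nmo
  sorted[5] = nmonmm$
  sorted[6] = onmm$nm
sorted[1] = m$nmonm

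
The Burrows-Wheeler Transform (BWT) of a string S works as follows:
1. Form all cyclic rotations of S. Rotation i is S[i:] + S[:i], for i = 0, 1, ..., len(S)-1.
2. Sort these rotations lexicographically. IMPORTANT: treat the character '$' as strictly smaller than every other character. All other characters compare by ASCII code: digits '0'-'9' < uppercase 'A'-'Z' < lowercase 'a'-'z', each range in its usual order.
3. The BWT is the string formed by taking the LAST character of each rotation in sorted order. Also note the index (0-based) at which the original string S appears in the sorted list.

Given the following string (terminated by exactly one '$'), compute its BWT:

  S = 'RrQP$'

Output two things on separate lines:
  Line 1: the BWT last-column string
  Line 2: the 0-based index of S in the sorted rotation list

All 5 rotations (rotation i = S[i:]+S[:i]):
  rot[0] = RrQP$
  rot[1] = rQP$R
  rot[2] = QP$Rr
  rot[3] = P$RrQ
  rot[4] = $RrQP
Sorted (with $ < everything):
  sorted[0] = $RrQP  (last char: 'P')
  sorted[1] = P$RrQ  (last char: 'Q')
  sorted[2] = QP$Rr  (last char: 'r')
  sorted[3] = RrQP$  (last char: '$')
  sorted[4] = rQP$R  (last char: 'R')
Last column: PQr$R
Original string S is at sorted index 3

Answer: PQr$R
3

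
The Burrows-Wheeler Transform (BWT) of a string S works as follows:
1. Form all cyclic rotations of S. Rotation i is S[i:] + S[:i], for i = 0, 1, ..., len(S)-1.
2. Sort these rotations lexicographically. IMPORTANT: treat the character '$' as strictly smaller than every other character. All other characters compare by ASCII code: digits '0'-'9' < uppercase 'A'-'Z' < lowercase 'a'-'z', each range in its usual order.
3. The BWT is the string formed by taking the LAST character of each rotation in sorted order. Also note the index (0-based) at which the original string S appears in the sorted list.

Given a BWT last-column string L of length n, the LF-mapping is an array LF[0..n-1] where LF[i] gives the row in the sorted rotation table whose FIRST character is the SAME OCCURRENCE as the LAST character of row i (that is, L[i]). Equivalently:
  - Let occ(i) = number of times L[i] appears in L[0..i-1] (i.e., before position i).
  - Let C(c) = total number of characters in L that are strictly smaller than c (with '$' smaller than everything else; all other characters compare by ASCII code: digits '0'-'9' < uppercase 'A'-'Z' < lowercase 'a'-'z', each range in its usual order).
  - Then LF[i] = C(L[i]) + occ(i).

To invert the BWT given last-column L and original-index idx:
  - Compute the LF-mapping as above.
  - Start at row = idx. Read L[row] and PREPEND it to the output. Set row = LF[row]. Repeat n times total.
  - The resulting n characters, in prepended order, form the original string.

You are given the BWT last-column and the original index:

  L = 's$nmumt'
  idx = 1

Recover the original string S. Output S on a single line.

LF mapping: 4 0 3 1 6 2 5
Walk LF starting at row 1, prepending L[row]:
  step 1: row=1, L[1]='$', prepend. Next row=LF[1]=0
  step 2: row=0, L[0]='s', prepend. Next row=LF[0]=4
  step 3: row=4, L[4]='u', prepend. Next row=LF[4]=6
  step 4: row=6, L[6]='t', prepend. Next row=LF[6]=5
  step 5: row=5, L[5]='m', prepend. Next row=LF[5]=2
  step 6: row=2, L[2]='n', prepend. Next row=LF[2]=3
  step 7: row=3, L[3]='m', prepend. Next row=LF[3]=1
Reversed output: mnmtus$

Answer: mnmtus$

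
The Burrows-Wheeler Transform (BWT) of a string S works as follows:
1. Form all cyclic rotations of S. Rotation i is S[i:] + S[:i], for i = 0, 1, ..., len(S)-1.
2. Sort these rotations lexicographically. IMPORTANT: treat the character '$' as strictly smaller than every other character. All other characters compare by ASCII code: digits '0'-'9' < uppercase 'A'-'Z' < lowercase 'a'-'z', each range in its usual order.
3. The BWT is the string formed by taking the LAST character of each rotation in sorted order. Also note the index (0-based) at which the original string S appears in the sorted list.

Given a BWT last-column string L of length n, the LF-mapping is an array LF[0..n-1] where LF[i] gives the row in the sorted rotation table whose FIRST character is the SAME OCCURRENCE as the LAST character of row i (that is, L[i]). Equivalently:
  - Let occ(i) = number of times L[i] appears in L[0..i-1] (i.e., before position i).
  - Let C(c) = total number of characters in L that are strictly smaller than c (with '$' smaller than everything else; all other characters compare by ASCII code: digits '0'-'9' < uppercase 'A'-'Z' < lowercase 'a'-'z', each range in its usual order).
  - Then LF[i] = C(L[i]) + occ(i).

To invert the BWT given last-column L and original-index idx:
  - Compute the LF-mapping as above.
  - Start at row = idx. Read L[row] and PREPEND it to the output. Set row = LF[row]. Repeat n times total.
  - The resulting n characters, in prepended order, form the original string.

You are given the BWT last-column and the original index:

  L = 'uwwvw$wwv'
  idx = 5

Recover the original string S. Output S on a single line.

Answer: wvvwwwwu$

Derivation:
LF mapping: 1 4 5 2 6 0 7 8 3
Walk LF starting at row 5, prepending L[row]:
  step 1: row=5, L[5]='$', prepend. Next row=LF[5]=0
  step 2: row=0, L[0]='u', prepend. Next row=LF[0]=1
  step 3: row=1, L[1]='w', prepend. Next row=LF[1]=4
  step 4: row=4, L[4]='w', prepend. Next row=LF[4]=6
  step 5: row=6, L[6]='w', prepend. Next row=LF[6]=7
  step 6: row=7, L[7]='w', prepend. Next row=LF[7]=8
  step 7: row=8, L[8]='v', prepend. Next row=LF[8]=3
  step 8: row=3, L[3]='v', prepend. Next row=LF[3]=2
  step 9: row=2, L[2]='w', prepend. Next row=LF[2]=5
Reversed output: wvvwwwwu$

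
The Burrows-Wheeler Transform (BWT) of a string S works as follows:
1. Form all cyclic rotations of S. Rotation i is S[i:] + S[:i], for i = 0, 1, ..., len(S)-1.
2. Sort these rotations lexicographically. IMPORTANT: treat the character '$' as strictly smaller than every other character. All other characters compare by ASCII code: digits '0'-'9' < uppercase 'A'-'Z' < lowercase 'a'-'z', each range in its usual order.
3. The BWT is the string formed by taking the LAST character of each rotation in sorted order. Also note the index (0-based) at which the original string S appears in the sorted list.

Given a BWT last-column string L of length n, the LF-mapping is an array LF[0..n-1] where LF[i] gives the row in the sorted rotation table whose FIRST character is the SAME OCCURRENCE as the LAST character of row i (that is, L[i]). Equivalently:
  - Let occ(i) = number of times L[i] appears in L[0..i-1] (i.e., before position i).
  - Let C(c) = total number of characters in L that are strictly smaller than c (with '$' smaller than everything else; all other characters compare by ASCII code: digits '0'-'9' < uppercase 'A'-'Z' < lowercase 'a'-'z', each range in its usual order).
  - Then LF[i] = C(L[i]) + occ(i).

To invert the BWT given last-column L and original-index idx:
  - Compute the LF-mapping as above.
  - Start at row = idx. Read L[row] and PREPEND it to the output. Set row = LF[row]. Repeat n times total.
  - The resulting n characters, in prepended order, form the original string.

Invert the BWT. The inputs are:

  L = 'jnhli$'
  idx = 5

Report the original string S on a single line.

LF mapping: 3 5 1 4 2 0
Walk LF starting at row 5, prepending L[row]:
  step 1: row=5, L[5]='$', prepend. Next row=LF[5]=0
  step 2: row=0, L[0]='j', prepend. Next row=LF[0]=3
  step 3: row=3, L[3]='l', prepend. Next row=LF[3]=4
  step 4: row=4, L[4]='i', prepend. Next row=LF[4]=2
  step 5: row=2, L[2]='h', prepend. Next row=LF[2]=1
  step 6: row=1, L[1]='n', prepend. Next row=LF[1]=5
Reversed output: nhilj$

Answer: nhilj$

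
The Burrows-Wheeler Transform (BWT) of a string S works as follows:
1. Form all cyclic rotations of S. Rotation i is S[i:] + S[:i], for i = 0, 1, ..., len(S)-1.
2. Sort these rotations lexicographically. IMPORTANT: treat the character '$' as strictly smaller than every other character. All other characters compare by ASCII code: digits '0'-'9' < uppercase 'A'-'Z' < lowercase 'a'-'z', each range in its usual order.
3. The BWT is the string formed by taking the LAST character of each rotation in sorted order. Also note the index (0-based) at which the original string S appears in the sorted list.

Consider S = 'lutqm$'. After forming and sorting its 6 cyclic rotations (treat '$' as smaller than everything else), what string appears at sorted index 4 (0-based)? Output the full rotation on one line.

All 6 rotations (rotation i = S[i:]+S[:i]):
  rot[0] = lutqm$
  rot[1] = utqm$l
  rot[2] = tqm$lu
  rot[3] = qm$lut
  rot[4] = m$lutq
  rot[5] = $lutqm
Sorted (with $ < everything):
  sorted[0] = $lutqm
  sorted[1] = lutqm$
  sorted[2] = m$lutq
  sorted[3] = qm$lut
  sorted[4] = tqm$lu
  sorted[5] = utqm$l
sorted[4] = tqm$lu

Answer: tqm$lu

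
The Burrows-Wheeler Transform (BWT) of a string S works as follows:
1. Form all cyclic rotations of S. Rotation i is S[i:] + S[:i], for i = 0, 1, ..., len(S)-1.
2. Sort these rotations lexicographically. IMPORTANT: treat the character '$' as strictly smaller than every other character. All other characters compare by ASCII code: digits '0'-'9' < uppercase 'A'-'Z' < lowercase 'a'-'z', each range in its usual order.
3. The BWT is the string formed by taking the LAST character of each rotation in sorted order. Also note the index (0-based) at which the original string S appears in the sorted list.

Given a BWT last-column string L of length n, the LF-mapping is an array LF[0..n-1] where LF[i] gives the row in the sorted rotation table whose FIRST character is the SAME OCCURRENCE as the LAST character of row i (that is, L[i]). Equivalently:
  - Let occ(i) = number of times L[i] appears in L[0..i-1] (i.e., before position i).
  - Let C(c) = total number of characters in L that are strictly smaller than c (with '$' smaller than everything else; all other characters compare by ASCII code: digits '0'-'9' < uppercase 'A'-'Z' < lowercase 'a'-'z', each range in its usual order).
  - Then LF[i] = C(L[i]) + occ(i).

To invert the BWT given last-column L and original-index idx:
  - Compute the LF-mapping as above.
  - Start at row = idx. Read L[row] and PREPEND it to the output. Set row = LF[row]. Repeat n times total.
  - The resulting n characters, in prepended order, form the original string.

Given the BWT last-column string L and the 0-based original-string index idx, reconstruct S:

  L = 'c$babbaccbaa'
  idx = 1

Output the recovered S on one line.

LF mapping: 9 0 5 1 6 7 2 10 11 8 3 4
Walk LF starting at row 1, prepending L[row]:
  step 1: row=1, L[1]='$', prepend. Next row=LF[1]=0
  step 2: row=0, L[0]='c', prepend. Next row=LF[0]=9
  step 3: row=9, L[9]='b', prepend. Next row=LF[9]=8
  step 4: row=8, L[8]='c', prepend. Next row=LF[8]=11
  step 5: row=11, L[11]='a', prepend. Next row=LF[11]=4
  step 6: row=4, L[4]='b', prepend. Next row=LF[4]=6
  step 7: row=6, L[6]='a', prepend. Next row=LF[6]=2
  step 8: row=2, L[2]='b', prepend. Next row=LF[2]=5
  step 9: row=5, L[5]='b', prepend. Next row=LF[5]=7
  step 10: row=7, L[7]='c', prepend. Next row=LF[7]=10
  step 11: row=10, L[10]='a', prepend. Next row=LF[10]=3
  step 12: row=3, L[3]='a', prepend. Next row=LF[3]=1
Reversed output: aacbbabacbc$

Answer: aacbbabacbc$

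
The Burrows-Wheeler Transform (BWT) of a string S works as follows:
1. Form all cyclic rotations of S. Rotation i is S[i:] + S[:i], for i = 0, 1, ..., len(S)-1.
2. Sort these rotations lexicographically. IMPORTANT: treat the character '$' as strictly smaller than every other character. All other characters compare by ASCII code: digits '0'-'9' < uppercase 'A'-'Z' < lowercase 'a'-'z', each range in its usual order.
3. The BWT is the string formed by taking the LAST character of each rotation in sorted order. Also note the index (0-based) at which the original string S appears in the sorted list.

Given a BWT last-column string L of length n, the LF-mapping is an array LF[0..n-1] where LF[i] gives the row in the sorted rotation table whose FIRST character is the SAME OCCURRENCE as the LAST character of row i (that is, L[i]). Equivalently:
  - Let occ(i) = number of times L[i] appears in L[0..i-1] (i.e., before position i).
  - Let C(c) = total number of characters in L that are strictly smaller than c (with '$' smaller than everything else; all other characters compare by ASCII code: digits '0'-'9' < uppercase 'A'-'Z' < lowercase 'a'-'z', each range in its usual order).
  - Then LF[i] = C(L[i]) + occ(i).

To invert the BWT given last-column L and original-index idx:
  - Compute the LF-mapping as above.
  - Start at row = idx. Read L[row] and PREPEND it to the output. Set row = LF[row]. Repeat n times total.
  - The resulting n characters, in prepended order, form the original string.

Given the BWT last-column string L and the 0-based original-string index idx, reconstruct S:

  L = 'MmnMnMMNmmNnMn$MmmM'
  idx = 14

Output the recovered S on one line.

LF mapping: 1 10 15 2 16 3 4 8 11 12 9 17 5 18 0 6 13 14 7
Walk LF starting at row 14, prepending L[row]:
  step 1: row=14, L[14]='$', prepend. Next row=LF[14]=0
  step 2: row=0, L[0]='M', prepend. Next row=LF[0]=1
  step 3: row=1, L[1]='m', prepend. Next row=LF[1]=10
  step 4: row=10, L[10]='N', prepend. Next row=LF[10]=9
  step 5: row=9, L[9]='m', prepend. Next row=LF[9]=12
  step 6: row=12, L[12]='M', prepend. Next row=LF[12]=5
  step 7: row=5, L[5]='M', prepend. Next row=LF[5]=3
  step 8: row=3, L[3]='M', prepend. Next row=LF[3]=2
  step 9: row=2, L[2]='n', prepend. Next row=LF[2]=15
  step 10: row=15, L[15]='M', prepend. Next row=LF[15]=6
  step 11: row=6, L[6]='M', prepend. Next row=LF[6]=4
  step 12: row=4, L[4]='n', prepend. Next row=LF[4]=16
  step 13: row=16, L[16]='m', prepend. Next row=LF[16]=13
  step 14: row=13, L[13]='n', prepend. Next row=LF[13]=18
  step 15: row=18, L[18]='M', prepend. Next row=LF[18]=7
  step 16: row=7, L[7]='N', prepend. Next row=LF[7]=8
  step 17: row=8, L[8]='m', prepend. Next row=LF[8]=11
  step 18: row=11, L[11]='n', prepend. Next row=LF[11]=17
  step 19: row=17, L[17]='m', prepend. Next row=LF[17]=14
Reversed output: mnmNMnmnMMnMMMmNmM$

Answer: mnmNMnmnMMnMMMmNmM$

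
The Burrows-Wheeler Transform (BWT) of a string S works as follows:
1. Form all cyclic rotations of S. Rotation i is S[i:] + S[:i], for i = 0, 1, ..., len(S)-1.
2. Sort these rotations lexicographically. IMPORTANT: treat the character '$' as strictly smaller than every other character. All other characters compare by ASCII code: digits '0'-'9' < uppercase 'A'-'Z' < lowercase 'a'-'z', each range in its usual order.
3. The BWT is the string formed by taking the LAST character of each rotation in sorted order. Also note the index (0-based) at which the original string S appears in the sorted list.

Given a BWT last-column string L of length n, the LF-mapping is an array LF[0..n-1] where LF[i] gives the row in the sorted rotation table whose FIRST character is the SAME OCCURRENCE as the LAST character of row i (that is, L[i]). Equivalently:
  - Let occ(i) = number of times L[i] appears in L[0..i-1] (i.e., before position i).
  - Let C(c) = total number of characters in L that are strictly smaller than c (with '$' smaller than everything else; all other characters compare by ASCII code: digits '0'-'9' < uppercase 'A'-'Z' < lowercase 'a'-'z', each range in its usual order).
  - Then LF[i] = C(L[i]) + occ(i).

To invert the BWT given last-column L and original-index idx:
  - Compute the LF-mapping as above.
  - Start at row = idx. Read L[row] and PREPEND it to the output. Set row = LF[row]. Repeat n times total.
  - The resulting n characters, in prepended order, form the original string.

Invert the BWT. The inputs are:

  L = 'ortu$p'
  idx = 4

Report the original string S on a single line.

Answer: tpuro$

Derivation:
LF mapping: 1 3 4 5 0 2
Walk LF starting at row 4, prepending L[row]:
  step 1: row=4, L[4]='$', prepend. Next row=LF[4]=0
  step 2: row=0, L[0]='o', prepend. Next row=LF[0]=1
  step 3: row=1, L[1]='r', prepend. Next row=LF[1]=3
  step 4: row=3, L[3]='u', prepend. Next row=LF[3]=5
  step 5: row=5, L[5]='p', prepend. Next row=LF[5]=2
  step 6: row=2, L[2]='t', prepend. Next row=LF[2]=4
Reversed output: tpuro$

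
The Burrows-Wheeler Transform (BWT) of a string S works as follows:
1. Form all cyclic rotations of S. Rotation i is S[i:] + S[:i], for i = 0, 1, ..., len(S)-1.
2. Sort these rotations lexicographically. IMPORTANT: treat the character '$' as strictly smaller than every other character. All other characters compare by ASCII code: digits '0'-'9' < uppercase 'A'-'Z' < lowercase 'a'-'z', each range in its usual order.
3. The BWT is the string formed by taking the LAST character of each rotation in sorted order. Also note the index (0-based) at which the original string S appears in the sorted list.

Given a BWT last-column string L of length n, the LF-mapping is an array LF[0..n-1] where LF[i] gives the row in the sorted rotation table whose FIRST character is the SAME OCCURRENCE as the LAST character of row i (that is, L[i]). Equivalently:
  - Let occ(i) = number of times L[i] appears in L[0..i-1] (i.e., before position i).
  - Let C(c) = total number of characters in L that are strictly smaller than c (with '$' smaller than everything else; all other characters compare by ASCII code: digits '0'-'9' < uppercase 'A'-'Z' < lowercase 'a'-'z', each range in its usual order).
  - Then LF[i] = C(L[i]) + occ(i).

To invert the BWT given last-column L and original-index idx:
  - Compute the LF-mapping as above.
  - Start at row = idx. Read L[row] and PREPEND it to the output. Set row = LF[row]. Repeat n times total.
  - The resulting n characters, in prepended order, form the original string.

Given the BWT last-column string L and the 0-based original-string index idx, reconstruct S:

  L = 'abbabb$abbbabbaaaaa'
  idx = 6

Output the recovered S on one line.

Answer: ababbababbabaaabba$

Derivation:
LF mapping: 1 10 11 2 12 13 0 3 14 15 16 4 17 18 5 6 7 8 9
Walk LF starting at row 6, prepending L[row]:
  step 1: row=6, L[6]='$', prepend. Next row=LF[6]=0
  step 2: row=0, L[0]='a', prepend. Next row=LF[0]=1
  step 3: row=1, L[1]='b', prepend. Next row=LF[1]=10
  step 4: row=10, L[10]='b', prepend. Next row=LF[10]=16
  step 5: row=16, L[16]='a', prepend. Next row=LF[16]=7
  step 6: row=7, L[7]='a', prepend. Next row=LF[7]=3
  step 7: row=3, L[3]='a', prepend. Next row=LF[3]=2
  step 8: row=2, L[2]='b', prepend. Next row=LF[2]=11
  step 9: row=11, L[11]='a', prepend. Next row=LF[11]=4
  step 10: row=4, L[4]='b', prepend. Next row=LF[4]=12
  step 11: row=12, L[12]='b', prepend. Next row=LF[12]=17
  step 12: row=17, L[17]='a', prepend. Next row=LF[17]=8
  step 13: row=8, L[8]='b', prepend. Next row=LF[8]=14
  step 14: row=14, L[14]='a', prepend. Next row=LF[14]=5
  step 15: row=5, L[5]='b', prepend. Next row=LF[5]=13
  step 16: row=13, L[13]='b', prepend. Next row=LF[13]=18
  step 17: row=18, L[18]='a', prepend. Next row=LF[18]=9
  step 18: row=9, L[9]='b', prepend. Next row=LF[9]=15
  step 19: row=15, L[15]='a', prepend. Next row=LF[15]=6
Reversed output: ababbababbabaaabba$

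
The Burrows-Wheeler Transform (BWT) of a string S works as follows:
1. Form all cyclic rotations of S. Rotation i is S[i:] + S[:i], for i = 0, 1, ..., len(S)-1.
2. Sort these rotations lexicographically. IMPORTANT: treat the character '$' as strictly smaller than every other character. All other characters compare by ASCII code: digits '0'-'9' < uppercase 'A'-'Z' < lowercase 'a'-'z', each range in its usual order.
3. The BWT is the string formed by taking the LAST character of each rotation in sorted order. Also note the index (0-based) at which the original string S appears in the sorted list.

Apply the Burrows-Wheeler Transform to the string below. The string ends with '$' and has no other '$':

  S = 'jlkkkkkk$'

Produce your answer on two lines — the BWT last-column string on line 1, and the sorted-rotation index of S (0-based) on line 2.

Answer: k$kkkkklj
1

Derivation:
All 9 rotations (rotation i = S[i:]+S[:i]):
  rot[0] = jlkkkkkk$
  rot[1] = lkkkkkk$j
  rot[2] = kkkkkk$jl
  rot[3] = kkkkk$jlk
  rot[4] = kkkk$jlkk
  rot[5] = kkk$jlkkk
  rot[6] = kk$jlkkkk
  rot[7] = k$jlkkkkk
  rot[8] = $jlkkkkkk
Sorted (with $ < everything):
  sorted[0] = $jlkkkkkk  (last char: 'k')
  sorted[1] = jlkkkkkk$  (last char: '$')
  sorted[2] = k$jlkkkkk  (last char: 'k')
  sorted[3] = kk$jlkkkk  (last char: 'k')
  sorted[4] = kkk$jlkkk  (last char: 'k')
  sorted[5] = kkkk$jlkk  (last char: 'k')
  sorted[6] = kkkkk$jlk  (last char: 'k')
  sorted[7] = kkkkkk$jl  (last char: 'l')
  sorted[8] = lkkkkkk$j  (last char: 'j')
Last column: k$kkkkklj
Original string S is at sorted index 1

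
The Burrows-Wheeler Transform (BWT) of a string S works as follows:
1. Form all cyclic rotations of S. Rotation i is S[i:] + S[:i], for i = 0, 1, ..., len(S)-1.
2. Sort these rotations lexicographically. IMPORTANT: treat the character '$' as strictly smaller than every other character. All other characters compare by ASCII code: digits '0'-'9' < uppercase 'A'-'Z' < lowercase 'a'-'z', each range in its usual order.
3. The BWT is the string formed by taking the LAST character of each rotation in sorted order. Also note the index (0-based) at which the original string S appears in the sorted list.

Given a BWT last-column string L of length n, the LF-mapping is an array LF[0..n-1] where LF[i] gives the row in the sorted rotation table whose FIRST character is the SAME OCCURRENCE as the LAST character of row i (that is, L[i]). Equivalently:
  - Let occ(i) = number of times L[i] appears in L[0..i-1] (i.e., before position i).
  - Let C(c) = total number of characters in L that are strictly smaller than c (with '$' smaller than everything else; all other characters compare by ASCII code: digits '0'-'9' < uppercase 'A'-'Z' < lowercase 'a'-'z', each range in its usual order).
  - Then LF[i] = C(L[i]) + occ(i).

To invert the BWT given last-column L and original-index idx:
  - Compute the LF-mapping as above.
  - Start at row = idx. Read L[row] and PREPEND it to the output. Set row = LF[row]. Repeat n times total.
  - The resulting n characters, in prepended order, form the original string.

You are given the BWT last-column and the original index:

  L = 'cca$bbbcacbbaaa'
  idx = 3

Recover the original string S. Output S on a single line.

Answer: acaabbacbacbbc$

Derivation:
LF mapping: 11 12 1 0 6 7 8 13 2 14 9 10 3 4 5
Walk LF starting at row 3, prepending L[row]:
  step 1: row=3, L[3]='$', prepend. Next row=LF[3]=0
  step 2: row=0, L[0]='c', prepend. Next row=LF[0]=11
  step 3: row=11, L[11]='b', prepend. Next row=LF[11]=10
  step 4: row=10, L[10]='b', prepend. Next row=LF[10]=9
  step 5: row=9, L[9]='c', prepend. Next row=LF[9]=14
  step 6: row=14, L[14]='a', prepend. Next row=LF[14]=5
  step 7: row=5, L[5]='b', prepend. Next row=LF[5]=7
  step 8: row=7, L[7]='c', prepend. Next row=LF[7]=13
  step 9: row=13, L[13]='a', prepend. Next row=LF[13]=4
  step 10: row=4, L[4]='b', prepend. Next row=LF[4]=6
  step 11: row=6, L[6]='b', prepend. Next row=LF[6]=8
  step 12: row=8, L[8]='a', prepend. Next row=LF[8]=2
  step 13: row=2, L[2]='a', prepend. Next row=LF[2]=1
  step 14: row=1, L[1]='c', prepend. Next row=LF[1]=12
  step 15: row=12, L[12]='a', prepend. Next row=LF[12]=3
Reversed output: acaabbacbacbbc$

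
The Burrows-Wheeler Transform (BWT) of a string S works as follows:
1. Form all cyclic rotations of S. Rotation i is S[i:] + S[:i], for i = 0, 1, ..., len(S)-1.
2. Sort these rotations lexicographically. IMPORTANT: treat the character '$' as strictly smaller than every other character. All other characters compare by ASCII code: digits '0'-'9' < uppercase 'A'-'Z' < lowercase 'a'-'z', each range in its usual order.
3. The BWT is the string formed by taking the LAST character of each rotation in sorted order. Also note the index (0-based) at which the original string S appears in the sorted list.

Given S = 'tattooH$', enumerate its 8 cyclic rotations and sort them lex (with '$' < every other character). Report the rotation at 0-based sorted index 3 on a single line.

All 8 rotations (rotation i = S[i:]+S[:i]):
  rot[0] = tattooH$
  rot[1] = attooH$t
  rot[2] = ttooH$ta
  rot[3] = tooH$tat
  rot[4] = ooH$tatt
  rot[5] = oH$tatto
  rot[6] = H$tattoo
  rot[7] = $tattooH
Sorted (with $ < everything):
  sorted[0] = $tattooH
  sorted[1] = H$tattoo
  sorted[2] = attooH$t
  sorted[3] = oH$tatto
  sorted[4] = ooH$tatt
  sorted[5] = tattooH$
  sorted[6] = tooH$tat
  sorted[7] = ttooH$ta
sorted[3] = oH$tatto

Answer: oH$tatto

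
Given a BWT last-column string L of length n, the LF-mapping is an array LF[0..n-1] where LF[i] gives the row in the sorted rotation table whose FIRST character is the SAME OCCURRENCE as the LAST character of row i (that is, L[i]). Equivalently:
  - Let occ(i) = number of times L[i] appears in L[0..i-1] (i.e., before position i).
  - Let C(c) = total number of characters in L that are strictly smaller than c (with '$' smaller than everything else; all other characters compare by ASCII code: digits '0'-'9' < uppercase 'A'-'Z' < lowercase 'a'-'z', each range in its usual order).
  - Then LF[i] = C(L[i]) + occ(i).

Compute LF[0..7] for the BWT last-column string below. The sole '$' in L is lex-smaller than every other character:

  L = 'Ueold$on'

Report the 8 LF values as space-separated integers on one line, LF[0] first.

Char counts: '$':1, 'U':1, 'd':1, 'e':1, 'l':1, 'n':1, 'o':2
C (first-col start): C('$')=0, C('U')=1, C('d')=2, C('e')=3, C('l')=4, C('n')=5, C('o')=6
L[0]='U': occ=0, LF[0]=C('U')+0=1+0=1
L[1]='e': occ=0, LF[1]=C('e')+0=3+0=3
L[2]='o': occ=0, LF[2]=C('o')+0=6+0=6
L[3]='l': occ=0, LF[3]=C('l')+0=4+0=4
L[4]='d': occ=0, LF[4]=C('d')+0=2+0=2
L[5]='$': occ=0, LF[5]=C('$')+0=0+0=0
L[6]='o': occ=1, LF[6]=C('o')+1=6+1=7
L[7]='n': occ=0, LF[7]=C('n')+0=5+0=5

Answer: 1 3 6 4 2 0 7 5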